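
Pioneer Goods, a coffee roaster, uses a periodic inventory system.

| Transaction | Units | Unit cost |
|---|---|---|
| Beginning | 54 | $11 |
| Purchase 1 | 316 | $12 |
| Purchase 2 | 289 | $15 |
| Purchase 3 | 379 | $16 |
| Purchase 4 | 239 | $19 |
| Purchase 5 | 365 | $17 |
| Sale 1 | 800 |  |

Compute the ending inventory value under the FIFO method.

Ending inventory = $14,554

Sale 1 (800) [FIFO — oldest first]: 54 @ $11 + 316 @ $12 + 289 @ $15 + 141 @ $16 = $10,977
Ending inventory: 238 @ $16 + 239 @ $19 + 365 @ $17 = $14,554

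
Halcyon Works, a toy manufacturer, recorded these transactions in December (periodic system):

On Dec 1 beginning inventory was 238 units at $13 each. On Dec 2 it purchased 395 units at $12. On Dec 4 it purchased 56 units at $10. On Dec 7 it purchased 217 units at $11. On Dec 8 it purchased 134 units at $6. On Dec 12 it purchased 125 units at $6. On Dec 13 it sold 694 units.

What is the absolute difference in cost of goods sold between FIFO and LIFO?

$2,004

FIFO COGS: 238 @ $13 + 395 @ $12 + 56 @ $10 + 5 @ $11 = $8,449
LIFO COGS: 125 @ $6 + 134 @ $6 + 217 @ $11 + 56 @ $10 + 162 @ $12 = $6,445
Difference = |$8,449 − $6,445| = $2,004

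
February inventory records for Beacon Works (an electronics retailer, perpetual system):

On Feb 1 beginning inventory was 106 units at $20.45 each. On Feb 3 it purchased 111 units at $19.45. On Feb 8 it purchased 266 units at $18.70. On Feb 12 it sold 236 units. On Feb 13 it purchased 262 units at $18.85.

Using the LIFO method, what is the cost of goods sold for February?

COGS = $4,413.20

Feb 12, 236 sold [LIFO — newest first]: 236 @ $18.70 = $4,413.20
Ending inventory: 106 @ $20.45 + 111 @ $19.45 + 30 @ $18.70 + 262 @ $18.85 = $9,826.35
Check: goods available $14,239.55 = COGS $4,413.20 + ending $9,826.35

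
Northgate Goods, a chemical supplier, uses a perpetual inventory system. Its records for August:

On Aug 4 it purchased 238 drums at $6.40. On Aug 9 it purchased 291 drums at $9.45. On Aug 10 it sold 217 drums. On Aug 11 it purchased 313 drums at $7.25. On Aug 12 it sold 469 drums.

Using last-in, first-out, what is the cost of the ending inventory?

Aug 10, 217 sold [LIFO — newest first]: 217 @ $9.45 = $2,050.65
Aug 12, 469 sold [LIFO — newest first]: 313 @ $7.25 + 74 @ $9.45 + 82 @ $6.40 = $3,493.35
Total COGS = $2,050.65 + $3,493.35 = $5,544.00
Ending inventory: 156 @ $6.40 = $998.40
Check: goods available $6,542.40 = COGS $5,544.00 + ending $998.40

Ending inventory = $998.40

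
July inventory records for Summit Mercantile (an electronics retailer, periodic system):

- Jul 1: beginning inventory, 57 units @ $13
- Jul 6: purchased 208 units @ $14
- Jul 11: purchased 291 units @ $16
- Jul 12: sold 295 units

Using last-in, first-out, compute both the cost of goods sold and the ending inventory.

Jul 12, 295 sold [LIFO — newest first]: 291 @ $16 + 4 @ $14 = $4,712
Ending inventory: 57 @ $13 + 204 @ $14 = $3,597

COGS = $4,712; ending inventory = $3,597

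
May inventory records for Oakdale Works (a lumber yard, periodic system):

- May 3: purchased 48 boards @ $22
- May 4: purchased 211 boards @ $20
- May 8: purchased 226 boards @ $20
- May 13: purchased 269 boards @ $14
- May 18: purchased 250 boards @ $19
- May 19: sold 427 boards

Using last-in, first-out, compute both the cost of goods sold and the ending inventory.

COGS = $7,228; ending inventory = $11,084

May 19, 427 sold [LIFO — newest first]: 250 @ $19 + 177 @ $14 = $7,228
Ending inventory: 48 @ $22 + 211 @ $20 + 226 @ $20 + 92 @ $14 = $11,084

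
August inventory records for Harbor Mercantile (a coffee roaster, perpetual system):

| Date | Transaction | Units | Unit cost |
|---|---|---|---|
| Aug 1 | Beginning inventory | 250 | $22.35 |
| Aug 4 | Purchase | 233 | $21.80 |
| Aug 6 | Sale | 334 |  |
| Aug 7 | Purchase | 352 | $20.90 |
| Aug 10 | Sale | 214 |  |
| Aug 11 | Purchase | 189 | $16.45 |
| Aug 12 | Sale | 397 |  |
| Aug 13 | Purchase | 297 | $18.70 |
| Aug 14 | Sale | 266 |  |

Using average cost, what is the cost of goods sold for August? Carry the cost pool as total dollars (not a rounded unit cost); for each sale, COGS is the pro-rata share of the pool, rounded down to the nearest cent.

After Aug 1: 250 on hand, pool $5,587.50 (≈ $22.3500 each)
After Aug 4: 483 on hand, pool $10,666.90 (≈ $22.0847 each)
Aug 6, sell 334: 334/483 × $10,666.90 → $7,376.28
After Aug 7: 501 on hand, pool $10,647.42 (≈ $21.2523 each)
Aug 10, sell 214: 214/501 × $10,647.42 → $4,547.99
After Aug 11: 476 on hand, pool $9,208.48 (≈ $19.3455 each)
Aug 12, sell 397: 397/476 × $9,208.48 → $7,680.18
After Aug 13: 376 on hand, pool $7,082.20 (≈ $18.8356 each)
Aug 14, sell 266: 266/376 × $7,082.20 → $5,010.27
Total COGS = $7,376.28 + $4,547.99 + $7,680.18 + $5,010.27 = $24,614.72
Ending inventory (cost pool remaining) = $2,071.93
Check: goods available $26,686.65 = COGS $24,614.72 + ending $2,071.93

COGS = $24,614.72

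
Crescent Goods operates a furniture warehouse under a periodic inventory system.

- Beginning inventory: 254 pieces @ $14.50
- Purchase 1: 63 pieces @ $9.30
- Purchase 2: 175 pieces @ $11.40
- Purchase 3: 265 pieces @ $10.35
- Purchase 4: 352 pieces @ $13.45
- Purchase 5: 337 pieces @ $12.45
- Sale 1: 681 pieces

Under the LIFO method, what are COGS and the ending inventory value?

COGS = $8,822.45; ending inventory = $9,114.25

Sale 1 (681) [LIFO — newest first]: 337 @ $12.45 + 344 @ $13.45 = $8,822.45
Ending inventory: 254 @ $14.50 + 63 @ $9.30 + 175 @ $11.40 + 265 @ $10.35 + 8 @ $13.45 = $9,114.25
Check: goods available $17,936.70 = COGS $8,822.45 + ending $9,114.25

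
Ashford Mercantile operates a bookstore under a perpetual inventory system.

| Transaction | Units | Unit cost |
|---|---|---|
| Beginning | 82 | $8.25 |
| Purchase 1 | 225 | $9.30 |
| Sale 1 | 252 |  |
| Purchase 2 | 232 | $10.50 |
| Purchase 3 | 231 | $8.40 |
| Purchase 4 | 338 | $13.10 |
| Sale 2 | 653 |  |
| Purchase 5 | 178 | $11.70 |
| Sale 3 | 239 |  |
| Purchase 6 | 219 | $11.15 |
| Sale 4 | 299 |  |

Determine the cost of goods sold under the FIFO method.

COGS = $15,406.35

Sale 1 (252) [FIFO — oldest first]: 82 @ $8.25 + 170 @ $9.30 = $2,257.50
Sale 2 (653) [FIFO — oldest first]: 55 @ $9.30 + 232 @ $10.50 + 231 @ $8.40 + 135 @ $13.10 = $6,656.40
Sale 3 (239) [FIFO — oldest first]: 203 @ $13.10 + 36 @ $11.70 = $3,080.50
Sale 4 (299) [FIFO — oldest first]: 142 @ $11.70 + 157 @ $11.15 = $3,411.95
Total COGS = $2,257.50 + $6,656.40 + $3,080.50 + $3,411.95 = $15,406.35
Ending inventory: 62 @ $11.15 = $691.30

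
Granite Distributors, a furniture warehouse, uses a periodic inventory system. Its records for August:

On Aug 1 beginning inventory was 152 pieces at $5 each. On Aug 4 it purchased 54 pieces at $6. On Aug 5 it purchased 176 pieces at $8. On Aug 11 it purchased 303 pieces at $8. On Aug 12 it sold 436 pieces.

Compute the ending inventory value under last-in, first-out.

Aug 12, 436 sold [LIFO — newest first]: 303 @ $8 + 133 @ $8 = $3,488
Ending inventory: 152 @ $5 + 54 @ $6 + 43 @ $8 = $1,428
Check: goods available $4,916 = COGS $3,488 + ending $1,428

Ending inventory = $1,428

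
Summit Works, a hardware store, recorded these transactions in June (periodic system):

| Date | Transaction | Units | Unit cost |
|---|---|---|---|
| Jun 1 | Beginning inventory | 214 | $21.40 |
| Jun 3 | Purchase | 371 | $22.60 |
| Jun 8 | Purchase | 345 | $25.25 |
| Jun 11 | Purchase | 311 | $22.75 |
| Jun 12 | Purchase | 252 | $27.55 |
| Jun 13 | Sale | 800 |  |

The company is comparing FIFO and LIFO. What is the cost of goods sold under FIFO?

COGS = $18,392.95

FIFO COGS: 214 @ $21.40 + 371 @ $22.60 + 215 @ $25.25 = $18,392.95
LIFO COGS: 252 @ $27.55 + 311 @ $22.75 + 237 @ $25.25 = $20,002.10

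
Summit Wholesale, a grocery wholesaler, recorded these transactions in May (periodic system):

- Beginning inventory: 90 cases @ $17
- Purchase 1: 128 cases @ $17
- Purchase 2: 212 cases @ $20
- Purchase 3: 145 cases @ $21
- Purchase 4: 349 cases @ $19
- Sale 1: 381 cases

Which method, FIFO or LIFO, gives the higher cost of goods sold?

FIFO COGS: 90 @ $17 + 128 @ $17 + 163 @ $20 = $6,966
LIFO COGS: 349 @ $19 + 32 @ $21 = $7,303

LIFO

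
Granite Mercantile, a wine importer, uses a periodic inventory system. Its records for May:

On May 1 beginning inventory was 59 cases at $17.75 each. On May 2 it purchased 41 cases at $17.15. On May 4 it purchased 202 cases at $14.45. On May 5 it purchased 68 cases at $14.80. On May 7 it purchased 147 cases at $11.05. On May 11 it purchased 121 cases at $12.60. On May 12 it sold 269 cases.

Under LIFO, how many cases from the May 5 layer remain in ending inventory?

May 12, 269 sold [LIFO — newest first]: 121 @ $12.60 + 147 @ $11.05 + 1 @ $14.80 = $3,163.75
Ending inventory: 59 @ $17.75 + 41 @ $17.15 + 202 @ $14.45 + 67 @ $14.80 = $5,660.90
Check: goods available $8,824.65 = COGS $3,163.75 + ending $5,660.90

67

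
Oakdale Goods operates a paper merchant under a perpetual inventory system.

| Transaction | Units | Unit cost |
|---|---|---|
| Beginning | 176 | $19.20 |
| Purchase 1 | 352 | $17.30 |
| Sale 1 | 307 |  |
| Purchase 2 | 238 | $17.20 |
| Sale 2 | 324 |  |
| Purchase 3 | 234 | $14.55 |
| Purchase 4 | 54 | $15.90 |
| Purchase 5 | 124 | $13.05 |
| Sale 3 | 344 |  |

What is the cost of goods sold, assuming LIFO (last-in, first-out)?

COGS = $15,862.50

Sale 1 (307) [LIFO — newest first]: 307 @ $17.30 = $5,311.10
Sale 2 (324) [LIFO — newest first]: 238 @ $17.20 + 45 @ $17.30 + 41 @ $19.20 = $5,659.30
Sale 3 (344) [LIFO — newest first]: 124 @ $13.05 + 54 @ $15.90 + 166 @ $14.55 = $4,892.10
Total COGS = $5,311.10 + $5,659.30 + $4,892.10 = $15,862.50
Ending inventory: 135 @ $19.20 + 68 @ $14.55 = $3,581.40
Check: goods available $19,443.90 = COGS $15,862.50 + ending $3,581.40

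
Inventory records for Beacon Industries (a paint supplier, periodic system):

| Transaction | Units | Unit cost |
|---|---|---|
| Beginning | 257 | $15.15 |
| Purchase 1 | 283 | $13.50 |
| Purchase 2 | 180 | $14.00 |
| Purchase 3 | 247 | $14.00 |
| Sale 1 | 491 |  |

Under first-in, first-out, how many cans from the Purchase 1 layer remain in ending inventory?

Sale 1 (491) [FIFO — oldest first]: 257 @ $15.15 + 234 @ $13.50 = $7,052.55
Ending inventory: 49 @ $13.50 + 180 @ $14.00 + 247 @ $14.00 = $6,639.50

49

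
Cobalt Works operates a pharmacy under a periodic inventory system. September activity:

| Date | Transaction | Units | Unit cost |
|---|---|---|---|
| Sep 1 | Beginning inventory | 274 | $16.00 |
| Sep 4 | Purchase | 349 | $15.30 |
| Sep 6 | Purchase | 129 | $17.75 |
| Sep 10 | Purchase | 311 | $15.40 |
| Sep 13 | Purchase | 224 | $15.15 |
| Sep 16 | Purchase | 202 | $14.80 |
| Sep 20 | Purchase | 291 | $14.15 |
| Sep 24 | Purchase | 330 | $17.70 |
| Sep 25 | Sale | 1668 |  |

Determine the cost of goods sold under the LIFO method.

COGS = $26,190.30

Sep 25, 1668 sold [LIFO — newest first]: 330 @ $17.70 + 291 @ $14.15 + 202 @ $14.80 + 224 @ $15.15 + 311 @ $15.40 + 129 @ $17.75 + 181 @ $15.30 = $26,190.30
Ending inventory: 274 @ $16.00 + 168 @ $15.30 = $6,954.40
Check: goods available $33,144.70 = COGS $26,190.30 + ending $6,954.40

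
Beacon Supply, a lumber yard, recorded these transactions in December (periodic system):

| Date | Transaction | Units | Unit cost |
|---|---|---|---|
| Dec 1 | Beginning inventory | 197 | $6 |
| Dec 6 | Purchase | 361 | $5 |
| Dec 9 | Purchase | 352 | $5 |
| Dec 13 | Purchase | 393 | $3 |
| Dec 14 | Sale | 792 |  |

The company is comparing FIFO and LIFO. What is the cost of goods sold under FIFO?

COGS = $4,157

FIFO COGS: 197 @ $6 + 361 @ $5 + 234 @ $5 = $4,157
LIFO COGS: 393 @ $3 + 352 @ $5 + 47 @ $5 = $3,174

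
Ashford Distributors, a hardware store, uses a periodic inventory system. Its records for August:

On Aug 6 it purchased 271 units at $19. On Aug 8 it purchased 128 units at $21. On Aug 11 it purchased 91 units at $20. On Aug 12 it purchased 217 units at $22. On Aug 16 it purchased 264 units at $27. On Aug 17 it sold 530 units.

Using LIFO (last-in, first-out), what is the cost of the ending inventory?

Ending inventory = $8,677

Aug 17, 530 sold [LIFO — newest first]: 264 @ $27 + 217 @ $22 + 49 @ $20 = $12,882
Ending inventory: 271 @ $19 + 128 @ $21 + 42 @ $20 = $8,677
Check: goods available $21,559 = COGS $12,882 + ending $8,677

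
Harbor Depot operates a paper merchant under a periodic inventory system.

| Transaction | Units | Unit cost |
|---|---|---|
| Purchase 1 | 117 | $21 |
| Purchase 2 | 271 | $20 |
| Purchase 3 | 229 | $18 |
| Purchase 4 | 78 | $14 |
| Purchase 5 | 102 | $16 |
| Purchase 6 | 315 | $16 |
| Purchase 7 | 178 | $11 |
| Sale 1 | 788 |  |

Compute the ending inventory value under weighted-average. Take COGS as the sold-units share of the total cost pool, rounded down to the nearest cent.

Ending inventory = $8,452.67

Sale 1, sell 788: 788/1290 × $21,721.00 → $13,268.33
Ending inventory (cost pool remaining) = $8,452.67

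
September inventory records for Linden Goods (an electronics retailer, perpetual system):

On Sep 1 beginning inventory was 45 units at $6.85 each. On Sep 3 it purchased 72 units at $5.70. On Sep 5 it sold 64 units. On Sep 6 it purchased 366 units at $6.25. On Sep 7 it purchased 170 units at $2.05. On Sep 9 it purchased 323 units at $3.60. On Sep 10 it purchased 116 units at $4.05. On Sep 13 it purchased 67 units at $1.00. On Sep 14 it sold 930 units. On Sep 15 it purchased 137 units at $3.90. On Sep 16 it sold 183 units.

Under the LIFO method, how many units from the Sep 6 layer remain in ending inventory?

66

Sep 5, 64 sold [LIFO — newest first]: 64 @ $5.70 = $364.80
Sep 14, 930 sold [LIFO — newest first]: 67 @ $1.00 + 116 @ $4.05 + 323 @ $3.60 + 170 @ $2.05 + 254 @ $6.25 = $3,635.60
Sep 16, 183 sold [LIFO — newest first]: 137 @ $3.90 + 46 @ $6.25 = $821.80
Total COGS = $364.80 + $3,635.60 + $821.80 = $4,822.20
Ending inventory: 45 @ $6.85 + 8 @ $5.70 + 66 @ $6.25 = $766.35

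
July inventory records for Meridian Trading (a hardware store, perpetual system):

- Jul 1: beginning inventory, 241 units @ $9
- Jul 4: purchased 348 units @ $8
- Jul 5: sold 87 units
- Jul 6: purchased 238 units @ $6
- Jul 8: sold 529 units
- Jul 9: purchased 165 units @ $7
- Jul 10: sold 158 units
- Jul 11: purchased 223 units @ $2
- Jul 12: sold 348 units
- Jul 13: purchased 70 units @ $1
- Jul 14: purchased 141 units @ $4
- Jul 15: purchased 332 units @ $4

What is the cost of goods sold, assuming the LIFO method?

Jul 5, 87 sold [LIFO — newest first]: 87 @ $8 = $696
Jul 8, 529 sold [LIFO — newest first]: 238 @ $6 + 261 @ $8 + 30 @ $9 = $3,786
Jul 10, 158 sold [LIFO — newest first]: 158 @ $7 = $1,106
Jul 12, 348 sold [LIFO — newest first]: 223 @ $2 + 7 @ $7 + 118 @ $9 = $1,557
Total COGS = $696 + $3,786 + $1,106 + $1,557 = $7,145
Ending inventory: 93 @ $9 + 70 @ $1 + 141 @ $4 + 332 @ $4 = $2,799

COGS = $7,145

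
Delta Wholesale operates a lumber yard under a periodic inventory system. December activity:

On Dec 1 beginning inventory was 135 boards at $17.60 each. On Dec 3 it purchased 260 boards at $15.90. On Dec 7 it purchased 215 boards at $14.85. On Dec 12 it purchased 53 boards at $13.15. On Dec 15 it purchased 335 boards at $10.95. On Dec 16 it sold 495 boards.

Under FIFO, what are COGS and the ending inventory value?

COGS = $7,995.00; ending inventory = $6,072.95

Dec 16, 495 sold [FIFO — oldest first]: 135 @ $17.60 + 260 @ $15.90 + 100 @ $14.85 = $7,995.00
Ending inventory: 115 @ $14.85 + 53 @ $13.15 + 335 @ $10.95 = $6,072.95
Check: goods available $14,067.95 = COGS $7,995.00 + ending $6,072.95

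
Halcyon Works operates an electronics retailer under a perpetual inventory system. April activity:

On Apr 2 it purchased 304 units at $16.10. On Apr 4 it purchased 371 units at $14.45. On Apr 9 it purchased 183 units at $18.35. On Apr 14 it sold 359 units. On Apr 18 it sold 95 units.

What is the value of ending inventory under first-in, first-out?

Ending inventory = $6,551.50

Apr 14, 359 sold [FIFO — oldest first]: 304 @ $16.10 + 55 @ $14.45 = $5,689.15
Apr 18, 95 sold [FIFO — oldest first]: 95 @ $14.45 = $1,372.75
Total COGS = $5,689.15 + $1,372.75 = $7,061.90
Ending inventory: 221 @ $14.45 + 183 @ $18.35 = $6,551.50
Check: goods available $13,613.40 = COGS $7,061.90 + ending $6,551.50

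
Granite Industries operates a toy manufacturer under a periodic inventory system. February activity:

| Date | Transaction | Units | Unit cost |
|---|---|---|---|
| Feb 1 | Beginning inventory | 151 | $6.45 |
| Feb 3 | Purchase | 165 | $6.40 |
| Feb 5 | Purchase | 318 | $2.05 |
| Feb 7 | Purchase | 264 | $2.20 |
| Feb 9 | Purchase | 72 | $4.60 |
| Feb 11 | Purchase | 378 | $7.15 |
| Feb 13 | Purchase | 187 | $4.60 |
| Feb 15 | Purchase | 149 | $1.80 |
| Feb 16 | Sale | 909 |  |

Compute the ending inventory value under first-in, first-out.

Ending inventory = $4,111.70

Feb 16, 909 sold [FIFO — oldest first]: 151 @ $6.45 + 165 @ $6.40 + 318 @ $2.05 + 264 @ $2.20 + 11 @ $4.60 = $3,313.25
Ending inventory: 61 @ $4.60 + 378 @ $7.15 + 187 @ $4.60 + 149 @ $1.80 = $4,111.70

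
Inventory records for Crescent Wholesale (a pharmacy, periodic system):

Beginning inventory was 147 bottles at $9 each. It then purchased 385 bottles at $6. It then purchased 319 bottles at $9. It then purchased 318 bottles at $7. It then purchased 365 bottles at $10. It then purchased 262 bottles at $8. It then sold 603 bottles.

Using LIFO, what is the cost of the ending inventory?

Ending inventory = $8,970

Sale 1 (603) [LIFO — newest first]: 262 @ $8 + 341 @ $10 = $5,506
Ending inventory: 147 @ $9 + 385 @ $6 + 319 @ $9 + 318 @ $7 + 24 @ $10 = $8,970
Check: goods available $14,476 = COGS $5,506 + ending $8,970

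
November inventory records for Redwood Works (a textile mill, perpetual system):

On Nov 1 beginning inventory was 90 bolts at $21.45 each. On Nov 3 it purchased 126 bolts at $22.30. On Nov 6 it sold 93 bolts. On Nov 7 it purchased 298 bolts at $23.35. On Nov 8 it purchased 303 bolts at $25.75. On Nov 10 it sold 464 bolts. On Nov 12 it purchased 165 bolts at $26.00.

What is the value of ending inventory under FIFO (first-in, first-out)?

Ending inventory = $10,985.00

Nov 6, 93 sold [FIFO — oldest first]: 90 @ $21.45 + 3 @ $22.30 = $1,997.40
Nov 10, 464 sold [FIFO — oldest first]: 123 @ $22.30 + 298 @ $23.35 + 43 @ $25.75 = $10,808.45
Total COGS = $1,997.40 + $10,808.45 = $12,805.85
Ending inventory: 260 @ $25.75 + 165 @ $26.00 = $10,985.00
Check: goods available $23,790.85 = COGS $12,805.85 + ending $10,985.00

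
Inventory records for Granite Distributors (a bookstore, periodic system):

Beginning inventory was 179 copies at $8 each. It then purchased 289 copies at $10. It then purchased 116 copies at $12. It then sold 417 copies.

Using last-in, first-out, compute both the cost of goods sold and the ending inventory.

Sale 1 (417) [LIFO — newest first]: 116 @ $12 + 289 @ $10 + 12 @ $8 = $4,378
Ending inventory: 167 @ $8 = $1,336

COGS = $4,378; ending inventory = $1,336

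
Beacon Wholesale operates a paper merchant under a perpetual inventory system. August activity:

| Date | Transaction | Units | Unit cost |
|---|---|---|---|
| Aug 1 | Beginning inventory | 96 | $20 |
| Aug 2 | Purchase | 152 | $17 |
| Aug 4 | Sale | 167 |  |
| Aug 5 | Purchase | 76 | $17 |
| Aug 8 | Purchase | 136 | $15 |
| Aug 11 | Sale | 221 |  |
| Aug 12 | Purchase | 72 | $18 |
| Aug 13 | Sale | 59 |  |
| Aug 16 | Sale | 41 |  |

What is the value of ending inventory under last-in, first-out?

Aug 4, 167 sold [LIFO — newest first]: 152 @ $17 + 15 @ $20 = $2,884
Aug 11, 221 sold [LIFO — newest first]: 136 @ $15 + 76 @ $17 + 9 @ $20 = $3,512
Aug 13, 59 sold [LIFO — newest first]: 59 @ $18 = $1,062
Aug 16, 41 sold [LIFO — newest first]: 13 @ $18 + 28 @ $20 = $794
Total COGS = $2,884 + $3,512 + $1,062 + $794 = $8,252
Ending inventory: 44 @ $20 = $880

Ending inventory = $880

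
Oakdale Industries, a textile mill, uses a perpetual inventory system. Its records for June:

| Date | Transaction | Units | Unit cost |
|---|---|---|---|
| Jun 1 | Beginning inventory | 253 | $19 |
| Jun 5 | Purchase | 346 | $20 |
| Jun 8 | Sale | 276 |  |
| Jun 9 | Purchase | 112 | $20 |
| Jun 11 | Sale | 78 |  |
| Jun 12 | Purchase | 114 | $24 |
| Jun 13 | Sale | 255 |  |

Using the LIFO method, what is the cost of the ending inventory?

Ending inventory = $4,104

Jun 8, 276 sold [LIFO — newest first]: 276 @ $20 = $5,520
Jun 11, 78 sold [LIFO — newest first]: 78 @ $20 = $1,560
Jun 13, 255 sold [LIFO — newest first]: 114 @ $24 + 34 @ $20 + 70 @ $20 + 37 @ $19 = $5,519
Total COGS = $5,520 + $1,560 + $5,519 = $12,599
Ending inventory: 216 @ $19 = $4,104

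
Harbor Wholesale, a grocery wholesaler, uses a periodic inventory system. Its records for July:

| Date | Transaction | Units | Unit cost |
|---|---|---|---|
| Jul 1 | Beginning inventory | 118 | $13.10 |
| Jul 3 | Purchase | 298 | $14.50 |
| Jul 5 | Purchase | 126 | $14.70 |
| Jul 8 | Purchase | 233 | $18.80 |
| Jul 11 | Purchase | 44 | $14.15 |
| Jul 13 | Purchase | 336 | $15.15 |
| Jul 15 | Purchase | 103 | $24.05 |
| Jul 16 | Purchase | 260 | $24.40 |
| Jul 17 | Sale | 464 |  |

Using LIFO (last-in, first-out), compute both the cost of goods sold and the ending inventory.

COGS = $10,351.30; ending inventory = $16,282.25

Jul 17, 464 sold [LIFO — newest first]: 260 @ $24.40 + 103 @ $24.05 + 101 @ $15.15 = $10,351.30
Ending inventory: 118 @ $13.10 + 298 @ $14.50 + 126 @ $14.70 + 233 @ $18.80 + 44 @ $14.15 + 235 @ $15.15 = $16,282.25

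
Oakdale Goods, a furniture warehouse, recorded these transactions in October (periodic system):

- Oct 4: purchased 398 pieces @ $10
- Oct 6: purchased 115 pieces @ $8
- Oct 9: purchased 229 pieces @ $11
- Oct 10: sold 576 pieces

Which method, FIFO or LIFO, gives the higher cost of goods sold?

FIFO COGS: 398 @ $10 + 115 @ $8 + 63 @ $11 = $5,593
LIFO COGS: 229 @ $11 + 115 @ $8 + 232 @ $10 = $5,759

LIFO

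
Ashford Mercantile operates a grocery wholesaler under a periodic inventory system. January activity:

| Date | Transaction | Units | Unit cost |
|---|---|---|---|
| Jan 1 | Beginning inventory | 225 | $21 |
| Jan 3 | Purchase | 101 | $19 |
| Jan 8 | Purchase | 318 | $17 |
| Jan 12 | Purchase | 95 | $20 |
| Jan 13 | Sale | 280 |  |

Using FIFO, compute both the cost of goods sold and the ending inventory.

COGS = $5,770; ending inventory = $8,180

Jan 13, 280 sold [FIFO — oldest first]: 225 @ $21 + 55 @ $19 = $5,770
Ending inventory: 46 @ $19 + 318 @ $17 + 95 @ $20 = $8,180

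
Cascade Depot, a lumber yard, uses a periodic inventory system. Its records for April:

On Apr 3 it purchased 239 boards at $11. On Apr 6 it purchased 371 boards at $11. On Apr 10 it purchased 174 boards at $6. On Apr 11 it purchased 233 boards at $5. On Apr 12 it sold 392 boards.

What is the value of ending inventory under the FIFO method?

Ending inventory = $4,607

Apr 12, 392 sold [FIFO — oldest first]: 239 @ $11 + 153 @ $11 = $4,312
Ending inventory: 218 @ $11 + 174 @ $6 + 233 @ $5 = $4,607
Check: goods available $8,919 = COGS $4,312 + ending $4,607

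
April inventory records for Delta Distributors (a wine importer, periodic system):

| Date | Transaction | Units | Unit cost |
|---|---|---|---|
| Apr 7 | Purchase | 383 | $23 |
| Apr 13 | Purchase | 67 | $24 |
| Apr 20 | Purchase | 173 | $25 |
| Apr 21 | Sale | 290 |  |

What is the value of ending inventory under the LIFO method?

Ending inventory = $7,659

Apr 21, 290 sold [LIFO — newest first]: 173 @ $25 + 67 @ $24 + 50 @ $23 = $7,083
Ending inventory: 333 @ $23 = $7,659
Check: goods available $14,742 = COGS $7,083 + ending $7,659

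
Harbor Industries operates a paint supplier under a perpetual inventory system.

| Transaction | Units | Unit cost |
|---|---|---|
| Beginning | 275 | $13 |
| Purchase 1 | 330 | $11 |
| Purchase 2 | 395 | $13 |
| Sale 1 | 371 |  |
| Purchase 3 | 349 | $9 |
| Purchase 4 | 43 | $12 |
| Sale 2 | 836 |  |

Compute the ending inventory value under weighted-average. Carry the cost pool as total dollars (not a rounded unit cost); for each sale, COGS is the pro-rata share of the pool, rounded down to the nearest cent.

After Beginning: 275 on hand, pool $3,575.00 (≈ $13.0000 each)
After Purchase 1: 605 on hand, pool $7,205.00 (≈ $11.9091 each)
After Purchase 2: 1000 on hand, pool $12,340.00 (≈ $12.3400 each)
Sale 1, sell 371: 371/1000 × $12,340.00 → $4,578.14
After Purchase 3: 978 on hand, pool $10,902.86 (≈ $11.1481 each)
After Purchase 4: 1021 on hand, pool $11,418.86 (≈ $11.1840 each)
Sale 2, sell 836: 836/1021 × $11,418.86 → $9,349.82
Total COGS = $4,578.14 + $9,349.82 = $13,927.96
Ending inventory (cost pool remaining) = $2,069.04

Ending inventory = $2,069.04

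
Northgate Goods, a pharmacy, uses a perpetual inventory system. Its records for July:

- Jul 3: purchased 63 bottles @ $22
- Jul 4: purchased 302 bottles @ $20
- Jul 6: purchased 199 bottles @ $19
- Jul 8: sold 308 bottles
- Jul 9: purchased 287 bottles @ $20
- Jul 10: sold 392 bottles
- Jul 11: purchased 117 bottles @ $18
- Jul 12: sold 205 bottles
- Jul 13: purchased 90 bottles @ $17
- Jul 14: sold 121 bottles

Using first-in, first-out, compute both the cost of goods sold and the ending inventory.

Jul 8, 308 sold [FIFO — oldest first]: 63 @ $22 + 245 @ $20 = $6,286
Jul 10, 392 sold [FIFO — oldest first]: 57 @ $20 + 199 @ $19 + 136 @ $20 = $7,641
Jul 12, 205 sold [FIFO — oldest first]: 151 @ $20 + 54 @ $18 = $3,992
Jul 14, 121 sold [FIFO — oldest first]: 63 @ $18 + 58 @ $17 = $2,120
Total COGS = $6,286 + $7,641 + $3,992 + $2,120 = $20,039
Ending inventory: 32 @ $17 = $544
Check: goods available $20,583 = COGS $20,039 + ending $544

COGS = $20,039; ending inventory = $544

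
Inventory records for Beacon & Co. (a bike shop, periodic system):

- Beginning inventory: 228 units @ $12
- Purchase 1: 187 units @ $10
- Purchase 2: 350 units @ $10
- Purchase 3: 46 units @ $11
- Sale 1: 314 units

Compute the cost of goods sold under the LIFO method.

COGS = $3,186

Sale 1 (314) [LIFO — newest first]: 46 @ $11 + 268 @ $10 = $3,186
Ending inventory: 228 @ $12 + 187 @ $10 + 82 @ $10 = $5,426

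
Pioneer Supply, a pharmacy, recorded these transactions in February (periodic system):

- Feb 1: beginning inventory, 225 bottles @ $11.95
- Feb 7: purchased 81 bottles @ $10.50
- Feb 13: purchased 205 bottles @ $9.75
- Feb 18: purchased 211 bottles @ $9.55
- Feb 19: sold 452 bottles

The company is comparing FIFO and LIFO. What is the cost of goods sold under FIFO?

COGS = $4,962.75

FIFO COGS: 225 @ $11.95 + 81 @ $10.50 + 146 @ $9.75 = $4,962.75
LIFO COGS: 211 @ $9.55 + 205 @ $9.75 + 36 @ $10.50 = $4,391.80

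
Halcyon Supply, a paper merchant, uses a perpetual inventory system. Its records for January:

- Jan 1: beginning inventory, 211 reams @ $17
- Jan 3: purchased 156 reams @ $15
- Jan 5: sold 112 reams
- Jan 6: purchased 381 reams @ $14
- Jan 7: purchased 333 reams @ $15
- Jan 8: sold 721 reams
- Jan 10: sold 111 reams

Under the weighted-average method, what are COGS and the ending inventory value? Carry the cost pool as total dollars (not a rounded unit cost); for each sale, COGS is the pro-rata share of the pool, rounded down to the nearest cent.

After Jan 1: 211 on hand, pool $3,587.00 (≈ $17.0000 each)
After Jan 3: 367 on hand, pool $5,927.00 (≈ $16.1499 each)
Jan 5, sell 112: 112/367 × $5,927.00 → $1,808.78
After Jan 6: 636 on hand, pool $9,452.22 (≈ $14.8620 each)
After Jan 7: 969 on hand, pool $14,447.22 (≈ $14.9094 each)
Jan 8, sell 721: 721/969 × $14,447.22 → $10,749.68
Jan 10, sell 111: 111/248 × $3,697.54 → $1,654.94
Total COGS = $1,808.78 + $10,749.68 + $1,654.94 = $14,213.40
Ending inventory (cost pool remaining) = $2,042.60

COGS = $14,213.40; ending inventory = $2,042.60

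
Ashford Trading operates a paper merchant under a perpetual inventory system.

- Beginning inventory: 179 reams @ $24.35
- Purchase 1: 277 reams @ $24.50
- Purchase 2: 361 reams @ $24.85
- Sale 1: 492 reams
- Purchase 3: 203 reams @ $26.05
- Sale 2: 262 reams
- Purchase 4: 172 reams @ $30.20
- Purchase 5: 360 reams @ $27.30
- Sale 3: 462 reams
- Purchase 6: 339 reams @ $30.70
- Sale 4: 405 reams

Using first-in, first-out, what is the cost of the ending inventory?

Sale 1 (492) [FIFO — oldest first]: 179 @ $24.35 + 277 @ $24.50 + 36 @ $24.85 = $12,039.75
Sale 2 (262) [FIFO — oldest first]: 262 @ $24.85 = $6,510.70
Sale 3 (462) [FIFO — oldest first]: 63 @ $24.85 + 203 @ $26.05 + 172 @ $30.20 + 24 @ $27.30 = $12,703.30
Sale 4 (405) [FIFO — oldest first]: 336 @ $27.30 + 69 @ $30.70 = $11,291.10
Total COGS = $12,039.75 + $6,510.70 + $12,703.30 + $11,291.10 = $42,544.85
Ending inventory: 270 @ $30.70 = $8,289.00
Check: goods available $50,833.85 = COGS $42,544.85 + ending $8,289.00

Ending inventory = $8,289.00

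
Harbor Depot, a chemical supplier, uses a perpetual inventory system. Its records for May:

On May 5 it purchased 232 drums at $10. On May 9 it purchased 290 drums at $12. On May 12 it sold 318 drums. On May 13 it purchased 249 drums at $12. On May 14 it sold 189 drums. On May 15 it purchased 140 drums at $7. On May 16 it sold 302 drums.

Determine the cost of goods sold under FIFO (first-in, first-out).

May 12, 318 sold [FIFO — oldest first]: 232 @ $10 + 86 @ $12 = $3,352
May 14, 189 sold [FIFO — oldest first]: 189 @ $12 = $2,268
May 16, 302 sold [FIFO — oldest first]: 15 @ $12 + 249 @ $12 + 38 @ $7 = $3,434
Total COGS = $3,352 + $2,268 + $3,434 = $9,054
Ending inventory: 102 @ $7 = $714

COGS = $9,054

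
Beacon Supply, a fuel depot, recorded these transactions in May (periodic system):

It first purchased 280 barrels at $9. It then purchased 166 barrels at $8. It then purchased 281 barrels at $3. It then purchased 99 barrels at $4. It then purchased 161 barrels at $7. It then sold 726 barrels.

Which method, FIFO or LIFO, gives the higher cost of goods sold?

FIFO

FIFO COGS: 280 @ $9 + 166 @ $8 + 280 @ $3 = $4,688
LIFO COGS: 161 @ $7 + 99 @ $4 + 281 @ $3 + 166 @ $8 + 19 @ $9 = $3,865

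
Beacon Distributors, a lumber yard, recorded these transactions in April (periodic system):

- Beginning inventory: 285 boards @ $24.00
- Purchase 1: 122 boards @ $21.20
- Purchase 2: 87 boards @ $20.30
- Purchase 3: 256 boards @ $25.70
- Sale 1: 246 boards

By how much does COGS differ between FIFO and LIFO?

$418.20

FIFO COGS: 246 @ $24.00 = $5,904.00
LIFO COGS: 246 @ $25.70 = $6,322.20
Difference = |$5,904.00 − $6,322.20| = $418.20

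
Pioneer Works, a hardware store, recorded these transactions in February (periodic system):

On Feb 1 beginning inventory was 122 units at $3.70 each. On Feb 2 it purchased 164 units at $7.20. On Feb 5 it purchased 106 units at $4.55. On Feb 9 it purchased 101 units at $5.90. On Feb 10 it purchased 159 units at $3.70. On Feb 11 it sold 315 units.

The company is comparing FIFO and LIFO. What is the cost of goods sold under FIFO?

COGS = $1,764.15

FIFO COGS: 122 @ $3.70 + 164 @ $7.20 + 29 @ $4.55 = $1,764.15
LIFO COGS: 159 @ $3.70 + 101 @ $5.90 + 55 @ $4.55 = $1,434.45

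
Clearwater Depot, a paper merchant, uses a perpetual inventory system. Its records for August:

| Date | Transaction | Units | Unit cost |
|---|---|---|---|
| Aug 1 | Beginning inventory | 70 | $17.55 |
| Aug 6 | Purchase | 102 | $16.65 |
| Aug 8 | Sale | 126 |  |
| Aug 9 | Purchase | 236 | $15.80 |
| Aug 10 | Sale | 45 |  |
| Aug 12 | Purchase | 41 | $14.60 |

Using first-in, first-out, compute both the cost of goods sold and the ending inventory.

Aug 8, 126 sold [FIFO — oldest first]: 70 @ $17.55 + 56 @ $16.65 = $2,160.90
Aug 10, 45 sold [FIFO — oldest first]: 45 @ $16.65 = $749.25
Total COGS = $2,160.90 + $749.25 = $2,910.15
Ending inventory: 1 @ $16.65 + 236 @ $15.80 + 41 @ $14.60 = $4,344.05

COGS = $2,910.15; ending inventory = $4,344.05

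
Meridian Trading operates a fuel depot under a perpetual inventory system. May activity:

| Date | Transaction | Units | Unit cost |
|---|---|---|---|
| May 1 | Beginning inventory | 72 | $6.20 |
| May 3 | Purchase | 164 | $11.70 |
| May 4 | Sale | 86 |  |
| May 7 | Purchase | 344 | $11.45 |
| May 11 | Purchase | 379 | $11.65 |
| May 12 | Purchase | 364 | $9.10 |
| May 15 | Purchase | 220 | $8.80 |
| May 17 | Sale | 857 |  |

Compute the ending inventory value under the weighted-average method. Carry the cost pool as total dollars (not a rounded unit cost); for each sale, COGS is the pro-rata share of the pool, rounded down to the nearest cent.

After May 1: 72 on hand, pool $446.40 (≈ $6.2000 each)
After May 3: 236 on hand, pool $2,365.20 (≈ $10.0220 each)
May 4, sell 86: 86/236 × $2,365.20 → $861.89
After May 7: 494 on hand, pool $5,442.11 (≈ $11.0164 each)
After May 11: 873 on hand, pool $9,857.46 (≈ $11.2915 each)
After May 12: 1237 on hand, pool $13,169.86 (≈ $10.6466 each)
After May 15: 1457 on hand, pool $15,105.86 (≈ $10.3678 each)
May 17, sell 857: 857/1457 × $15,105.86 → $8,885.19
Total COGS = $861.89 + $8,885.19 = $9,747.08
Ending inventory (cost pool remaining) = $6,220.67
Check: goods available $15,967.75 = COGS $9,747.08 + ending $6,220.67

Ending inventory = $6,220.67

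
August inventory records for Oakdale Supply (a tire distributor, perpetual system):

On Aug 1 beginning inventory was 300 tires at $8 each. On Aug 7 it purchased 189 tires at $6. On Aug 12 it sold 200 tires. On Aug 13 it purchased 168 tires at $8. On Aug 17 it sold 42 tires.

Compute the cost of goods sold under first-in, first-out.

Aug 12, 200 sold [FIFO — oldest first]: 200 @ $8 = $1,600
Aug 17, 42 sold [FIFO — oldest first]: 42 @ $8 = $336
Total COGS = $1,600 + $336 = $1,936
Ending inventory: 58 @ $8 + 189 @ $6 + 168 @ $8 = $2,942

COGS = $1,936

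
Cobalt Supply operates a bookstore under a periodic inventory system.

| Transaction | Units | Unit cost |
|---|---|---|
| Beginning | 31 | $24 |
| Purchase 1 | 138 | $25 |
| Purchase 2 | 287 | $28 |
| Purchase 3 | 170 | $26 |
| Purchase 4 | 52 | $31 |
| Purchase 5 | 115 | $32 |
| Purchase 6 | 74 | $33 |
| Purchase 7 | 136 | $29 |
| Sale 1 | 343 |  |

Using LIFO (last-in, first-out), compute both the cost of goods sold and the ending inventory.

COGS = $10,624; ending inventory = $17,704

Sale 1 (343) [LIFO — newest first]: 136 @ $29 + 74 @ $33 + 115 @ $32 + 18 @ $31 = $10,624
Ending inventory: 31 @ $24 + 138 @ $25 + 287 @ $28 + 170 @ $26 + 34 @ $31 = $17,704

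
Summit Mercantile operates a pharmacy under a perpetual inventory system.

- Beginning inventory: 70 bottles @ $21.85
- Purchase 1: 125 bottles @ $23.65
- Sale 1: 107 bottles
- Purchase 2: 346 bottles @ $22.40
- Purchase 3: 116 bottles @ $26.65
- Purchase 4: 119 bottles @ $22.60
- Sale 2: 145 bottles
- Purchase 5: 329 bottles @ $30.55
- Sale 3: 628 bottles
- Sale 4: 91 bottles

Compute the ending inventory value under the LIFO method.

Ending inventory = $2,985.60

Sale 1 (107) [LIFO — newest first]: 107 @ $23.65 = $2,530.55
Sale 2 (145) [LIFO — newest first]: 119 @ $22.60 + 26 @ $26.65 = $3,382.30
Sale 3 (628) [LIFO — newest first]: 329 @ $30.55 + 90 @ $26.65 + 209 @ $22.40 = $17,131.05
Sale 4 (91) [LIFO — newest first]: 91 @ $22.40 = $2,038.40
Total COGS = $2,530.55 + $3,382.30 + $17,131.05 + $2,038.40 = $25,082.30
Ending inventory: 70 @ $21.85 + 18 @ $23.65 + 46 @ $22.40 = $2,985.60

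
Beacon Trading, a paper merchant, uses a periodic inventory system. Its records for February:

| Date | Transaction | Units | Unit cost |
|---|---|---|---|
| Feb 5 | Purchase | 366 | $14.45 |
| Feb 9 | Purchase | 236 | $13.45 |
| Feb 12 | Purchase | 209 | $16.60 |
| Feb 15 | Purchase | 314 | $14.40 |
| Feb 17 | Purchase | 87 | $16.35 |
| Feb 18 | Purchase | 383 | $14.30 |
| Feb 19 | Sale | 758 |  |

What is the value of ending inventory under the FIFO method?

Feb 19, 758 sold [FIFO — oldest first]: 366 @ $14.45 + 236 @ $13.45 + 156 @ $16.60 = $11,052.50
Ending inventory: 53 @ $16.60 + 314 @ $14.40 + 87 @ $16.35 + 383 @ $14.30 = $12,300.75

Ending inventory = $12,300.75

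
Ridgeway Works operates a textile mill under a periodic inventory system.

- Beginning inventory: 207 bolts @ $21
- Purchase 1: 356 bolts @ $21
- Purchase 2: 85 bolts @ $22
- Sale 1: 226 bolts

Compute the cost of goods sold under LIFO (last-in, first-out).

Sale 1 (226) [LIFO — newest first]: 85 @ $22 + 141 @ $21 = $4,831
Ending inventory: 207 @ $21 + 215 @ $21 = $8,862

COGS = $4,831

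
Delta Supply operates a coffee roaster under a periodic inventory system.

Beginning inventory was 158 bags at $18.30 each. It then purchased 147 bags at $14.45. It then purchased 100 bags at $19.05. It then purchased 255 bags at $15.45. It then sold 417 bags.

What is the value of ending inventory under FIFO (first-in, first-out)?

Ending inventory = $3,754.35

Sale 1 (417) [FIFO — oldest first]: 158 @ $18.30 + 147 @ $14.45 + 100 @ $19.05 + 12 @ $15.45 = $7,105.95
Ending inventory: 243 @ $15.45 = $3,754.35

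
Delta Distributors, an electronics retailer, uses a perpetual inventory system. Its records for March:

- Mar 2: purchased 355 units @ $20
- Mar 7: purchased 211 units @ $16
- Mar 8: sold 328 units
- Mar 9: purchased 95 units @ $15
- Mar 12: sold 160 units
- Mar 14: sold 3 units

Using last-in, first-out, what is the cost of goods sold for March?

Mar 8, 328 sold [LIFO — newest first]: 211 @ $16 + 117 @ $20 = $5,716
Mar 12, 160 sold [LIFO — newest first]: 95 @ $15 + 65 @ $20 = $2,725
Mar 14, 3 sold [LIFO — newest first]: 3 @ $20 = $60
Total COGS = $5,716 + $2,725 + $60 = $8,501
Ending inventory: 170 @ $20 = $3,400

COGS = $8,501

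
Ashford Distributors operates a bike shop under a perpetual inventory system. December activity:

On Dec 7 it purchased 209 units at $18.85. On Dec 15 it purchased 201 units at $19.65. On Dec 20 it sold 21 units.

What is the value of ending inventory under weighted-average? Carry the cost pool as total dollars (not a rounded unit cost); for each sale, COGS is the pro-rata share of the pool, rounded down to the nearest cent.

Ending inventory = $7,485.22

After Dec 7: 209 on hand, pool $3,939.65 (≈ $18.8500 each)
After Dec 15: 410 on hand, pool $7,889.30 (≈ $19.2422 each)
Dec 20, sell 21: 21/410 × $7,889.30 → $404.08
Ending inventory (cost pool remaining) = $7,485.22
Check: goods available $7,889.30 = COGS $404.08 + ending $7,485.22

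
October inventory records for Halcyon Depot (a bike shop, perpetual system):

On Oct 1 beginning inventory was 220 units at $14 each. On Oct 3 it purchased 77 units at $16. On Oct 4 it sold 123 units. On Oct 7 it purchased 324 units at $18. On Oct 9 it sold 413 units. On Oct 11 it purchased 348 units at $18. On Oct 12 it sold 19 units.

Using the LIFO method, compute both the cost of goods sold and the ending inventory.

COGS = $9,296; ending inventory = $7,112

Oct 4, 123 sold [LIFO — newest first]: 77 @ $16 + 46 @ $14 = $1,876
Oct 9, 413 sold [LIFO — newest first]: 324 @ $18 + 89 @ $14 = $7,078
Oct 12, 19 sold [LIFO — newest first]: 19 @ $18 = $342
Total COGS = $1,876 + $7,078 + $342 = $9,296
Ending inventory: 85 @ $14 + 329 @ $18 = $7,112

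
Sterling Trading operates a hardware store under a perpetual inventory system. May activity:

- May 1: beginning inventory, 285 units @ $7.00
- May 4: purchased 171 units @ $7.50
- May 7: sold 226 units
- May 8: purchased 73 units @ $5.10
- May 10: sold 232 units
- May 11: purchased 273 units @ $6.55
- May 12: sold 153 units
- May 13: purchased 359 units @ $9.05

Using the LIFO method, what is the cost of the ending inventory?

Ending inventory = $4,531.95

May 7, 226 sold [LIFO — newest first]: 171 @ $7.50 + 55 @ $7.00 = $1,667.50
May 10, 232 sold [LIFO — newest first]: 73 @ $5.10 + 159 @ $7.00 = $1,485.30
May 12, 153 sold [LIFO — newest first]: 153 @ $6.55 = $1,002.15
Total COGS = $1,667.50 + $1,485.30 + $1,002.15 = $4,154.95
Ending inventory: 71 @ $7.00 + 120 @ $6.55 + 359 @ $9.05 = $4,531.95
Check: goods available $8,686.90 = COGS $4,154.95 + ending $4,531.95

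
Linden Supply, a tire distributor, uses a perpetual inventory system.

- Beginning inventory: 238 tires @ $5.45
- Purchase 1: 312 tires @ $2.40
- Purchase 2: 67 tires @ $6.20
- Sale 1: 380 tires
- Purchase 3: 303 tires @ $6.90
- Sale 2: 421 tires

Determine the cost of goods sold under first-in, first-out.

COGS = $3,730.90

Sale 1 (380) [FIFO — oldest first]: 238 @ $5.45 + 142 @ $2.40 = $1,637.90
Sale 2 (421) [FIFO — oldest first]: 170 @ $2.40 + 67 @ $6.20 + 184 @ $6.90 = $2,093.00
Total COGS = $1,637.90 + $2,093.00 = $3,730.90
Ending inventory: 119 @ $6.90 = $821.10
Check: goods available $4,552.00 = COGS $3,730.90 + ending $821.10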